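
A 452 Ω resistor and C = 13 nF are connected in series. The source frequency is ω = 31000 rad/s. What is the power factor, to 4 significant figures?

X_C = 1/(ωC) = 2481 Ω
Z = 452.0 − j2481 Ω
|Z| = √(452.0² + 2481²) = 2522 Ω
∠Z = arctan(-2481/452.0) = -79.68°
cos φ = cos(-79.68°) = 0.1792

0.1792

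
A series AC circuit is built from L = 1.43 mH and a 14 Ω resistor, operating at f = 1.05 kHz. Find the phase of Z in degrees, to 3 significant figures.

ω = 2πf = 6597 rad/s
X_L = ωL = 9.43 Ω
Z = 14.0 + j9.43 Ω
|Z| = √(14.0² + 9.43²) = 16.9 Ω
∠Z = arctan(9.43/14.0) = 34.0°

34.0°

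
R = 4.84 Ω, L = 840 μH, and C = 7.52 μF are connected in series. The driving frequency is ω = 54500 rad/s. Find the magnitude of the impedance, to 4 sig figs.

43.61 Ω

X_L = ωL = 45.78 Ω
X_C = 1/(ωC) = 2.440 Ω
Net reactance X = X_L − X_C = 43.34 Ω
Z = 4.840 + j43.34 Ω
|Z| = √(4.840² + 43.34²) = 43.61 Ω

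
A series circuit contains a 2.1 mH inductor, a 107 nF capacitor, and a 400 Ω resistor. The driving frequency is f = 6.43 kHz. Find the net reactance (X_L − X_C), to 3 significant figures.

ω = 2πf = 40400 rad/s
X_L = ωL = 84.8 Ω
X_C = 1/(ωC) = 231 Ω
X = 84.8 − 231 = -146 Ω

-146 Ω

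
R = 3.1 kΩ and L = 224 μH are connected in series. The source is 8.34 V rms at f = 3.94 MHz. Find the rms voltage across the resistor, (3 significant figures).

ω = 2πf = 2.476e+07 rad/s
X_L = ωL = 5550 Ω
Z = 3100 + j5550 Ω
|Z| = √(3100² + 5550²) = 6350 Ω
I = V/|Z| = 1.31 mA
V_R = I·|Z_R| = 0.00131 × 3100 = 4.07 V

4.07 V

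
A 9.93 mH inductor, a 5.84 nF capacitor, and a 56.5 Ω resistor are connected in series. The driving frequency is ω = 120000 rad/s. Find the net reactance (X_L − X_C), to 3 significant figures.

X_L = ωL = 1190 Ω
X_C = 1/(ωC) = 1430 Ω
X = 1190 − 1430 = -235 Ω

-235 Ω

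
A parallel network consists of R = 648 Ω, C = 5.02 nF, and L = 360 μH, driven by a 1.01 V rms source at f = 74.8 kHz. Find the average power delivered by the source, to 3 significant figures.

ω = 2πf = 470000 rad/s
X_L = ωL = 169 Ω
X_C = 1/(ωC) = 424 Ω
Parallel: admittances add. Y = 1/R + 1/(jωL) + jωC
Y = (0.00154 − j0.00355) S
|Y| = 0.00387 S → |Z| = 1/|Y| = 258 Ω, ∠Z = −∠Y = 66.5°
I = V/|Z| = 3.91 mA
P = VI cos φ = 1.01 × 0.00391 × cos(66.5°) = 1.57 mW

1.57 mW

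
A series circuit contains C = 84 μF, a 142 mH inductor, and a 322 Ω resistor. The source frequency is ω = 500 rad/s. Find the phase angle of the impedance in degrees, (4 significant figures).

8.338°

X_L = ωL = 71.00 Ω
X_C = 1/(ωC) = 23.81 Ω
Net reactance X = X_L − X_C = 47.19 Ω
Z = 322.0 + j47.19 Ω
|Z| = √(322.0² + 47.19²) = 325.4 Ω
∠Z = arctan(47.19/322.0) = 8.338°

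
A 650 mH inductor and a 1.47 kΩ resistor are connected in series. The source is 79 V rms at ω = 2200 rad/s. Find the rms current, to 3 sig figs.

38.5 mA

X_L = ωL = 1430 Ω
Z = 1470 + j1430 Ω
|Z| = √(1470² + 1430²) = 2050 Ω
I = V/|Z| = 79/2050 = 38.5 mA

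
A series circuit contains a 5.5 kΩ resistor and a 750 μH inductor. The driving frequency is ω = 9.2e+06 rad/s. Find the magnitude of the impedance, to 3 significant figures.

8820 Ω

X_L = ωL = 6900 Ω
Z = 5500 + j6900 Ω
|Z| = √(5500² + 6900²) = 8820 Ω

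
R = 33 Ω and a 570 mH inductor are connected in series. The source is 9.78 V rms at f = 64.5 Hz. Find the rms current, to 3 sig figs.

41.9 mA

ω = 2πf = 405.3 rad/s
X_L = ωL = 231 Ω
Z = 33.0 + j231 Ω
|Z| = √(33.0² + 231²) = 233 Ω
I = V/|Z| = 9.78/233 = 41.9 mA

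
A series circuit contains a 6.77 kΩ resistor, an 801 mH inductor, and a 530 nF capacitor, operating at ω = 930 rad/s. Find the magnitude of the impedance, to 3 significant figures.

X_L = ωL = 745 Ω
X_C = 1/(ωC) = 2030 Ω
Net reactance X = X_L − X_C = -1280 Ω
Z = 6770 − j1280 Ω
|Z| = √(6770² + 1280²) = 6890 Ω

6890 Ω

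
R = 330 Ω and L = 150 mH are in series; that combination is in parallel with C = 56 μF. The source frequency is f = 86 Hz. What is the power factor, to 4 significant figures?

ω = 2πf = 540.4 rad/s
X_L = ωL = 81.05 Ω
X_C = 1/(ωC) = 33.05 Ω
Branch 1 (R+jX_L): Z₁ = 330.0 + j81.05 Ω, |Z₁| = 339.8 Ω
Branch 2 (−jX_C): Z₂ = −j33.05 Ω
Parallel: Z = Z₁Z₂/(Z₁+Z₂), |Z| = 33.67 Ω, ∠Z = -84.48°
cos φ = cos(-84.48°) = 0.09624

0.09624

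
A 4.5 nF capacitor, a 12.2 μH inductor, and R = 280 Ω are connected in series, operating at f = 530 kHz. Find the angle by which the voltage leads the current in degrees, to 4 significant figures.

-5.326°

ω = 2πf = 3.33e+06 rad/s
X_L = ωL = 40.63 Ω
X_C = 1/(ωC) = 66.73 Ω
Net reactance X = X_L − X_C = -26.10 Ω
Z = 280.0 − j26.10 Ω
|Z| = √(280.0² + 26.10²) = 281.2 Ω
∠Z = arctan(-26.10/280.0) = -5.326°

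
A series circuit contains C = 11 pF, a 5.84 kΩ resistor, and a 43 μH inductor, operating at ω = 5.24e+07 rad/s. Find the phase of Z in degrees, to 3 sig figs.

X_L = ωL = 2250 Ω
X_C = 1/(ωC) = 1730 Ω
Net reactance X = X_L − X_C = 518 Ω
Z = 5840 + j518 Ω
|Z| = √(5840² + 518²) = 5860 Ω
∠Z = arctan(518/5840) = 5.07°

5.07°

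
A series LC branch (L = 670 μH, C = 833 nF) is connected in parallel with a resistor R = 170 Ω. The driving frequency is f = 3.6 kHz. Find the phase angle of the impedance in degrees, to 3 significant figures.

-77.4°

ω = 2πf = 22620 rad/s
X_L = ωL = 15.2 Ω
X_C = 1/(ωC) = 53.1 Ω
Branch 1: Z₁ = R = 170 Ω
Branch 2 (series LC): Z₂ = j(X_L − X_C) = −j37.9 Ω
Parallel: Z = Z₁Z₂/(Z₁+Z₂), |Z| = 37.0 Ω, ∠Z = -77.4°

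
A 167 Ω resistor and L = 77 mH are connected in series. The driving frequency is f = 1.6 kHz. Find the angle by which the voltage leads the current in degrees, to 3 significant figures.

77.8°

ω = 2πf = 10050 rad/s
X_L = ωL = 774 Ω
Z = 167 + j774 Ω
|Z| = √(167² + 774²) = 792 Ω
∠Z = arctan(774/167) = 77.8°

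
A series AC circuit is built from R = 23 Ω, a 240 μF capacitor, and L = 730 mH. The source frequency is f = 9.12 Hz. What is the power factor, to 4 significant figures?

ω = 2πf = 57.30 rad/s
X_L = ωL = 41.83 Ω
X_C = 1/(ωC) = 72.71 Ω
Net reactance X = X_L − X_C = -30.88 Ω
Z = 23.00 − j30.88 Ω
|Z| = √(23.00² + 30.88²) = 38.51 Ω
∠Z = arctan(-30.88/23.00) = -53.32°
cos φ = cos(-53.32°) = 0.5973

0.5973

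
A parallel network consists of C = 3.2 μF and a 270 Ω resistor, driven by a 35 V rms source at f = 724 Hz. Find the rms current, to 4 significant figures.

525.7 mA

ω = 2πf = 4549 rad/s
X_C = 1/(ωC) = 68.70 Ω
Parallel: admittances add. Y = 1/R + jωC
Y = (0.003704 + j0.01456) S
|Y| = 0.01502 S → |Z| = 1/|Y| = 66.57 Ω, ∠Z = −∠Y = -75.73°
I = V/|Z| = 35/66.57 = 525.7 mA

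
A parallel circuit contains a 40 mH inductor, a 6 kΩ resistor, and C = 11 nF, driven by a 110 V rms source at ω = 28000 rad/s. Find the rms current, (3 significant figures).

66.9 mA

X_L = ωL = 1120 Ω
X_C = 1/(ωC) = 3250 Ω
Parallel: admittances add. Y = 1/R + 1/(jωL) + jωC
Y = (0.000167 − j0.000585) S
|Y| = 0.000608 S → |Z| = 1/|Y| = 1640 Ω, ∠Z = −∠Y = 74.1°
I = V/|Z| = 110/1640 = 66.9 mA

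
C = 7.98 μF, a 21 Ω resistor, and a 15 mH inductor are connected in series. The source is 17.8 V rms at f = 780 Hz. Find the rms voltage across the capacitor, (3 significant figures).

ω = 2πf = 4901 rad/s
X_L = ωL = 73.5 Ω
X_C = 1/(ωC) = 25.6 Ω
Net reactance X = X_L − X_C = 47.9 Ω
Z = 21.0 + j47.9 Ω
|Z| = √(21.0² + 47.9²) = 52.3 Ω
I = V/|Z| = 340 mA
V_C = I·|Z_C| = 0.340 × 25.6 = 8.70 V

8.70 V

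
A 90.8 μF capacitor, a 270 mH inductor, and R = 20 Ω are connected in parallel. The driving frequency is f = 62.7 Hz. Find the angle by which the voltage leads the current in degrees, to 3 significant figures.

-27.8°

ω = 2πf = 394.0 rad/s
X_L = ωL = 106 Ω
X_C = 1/(ωC) = 28.0 Ω
Parallel: admittances add. Y = 1/R + 1/(jωL) + jωC
Y = (0.0500 + j0.0264) S
|Y| = 0.0565 S → |Z| = 1/|Y| = 17.7 Ω, ∠Z = −∠Y = -27.8°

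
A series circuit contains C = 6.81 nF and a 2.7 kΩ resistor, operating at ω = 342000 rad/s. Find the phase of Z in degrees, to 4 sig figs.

-9.036°

X_C = 1/(ωC) = 429.4 Ω
Z = 2700 − j429.4 Ω
|Z| = √(2700² + 429.4²) = 2734 Ω
∠Z = arctan(-429.4/2700) = -9.036°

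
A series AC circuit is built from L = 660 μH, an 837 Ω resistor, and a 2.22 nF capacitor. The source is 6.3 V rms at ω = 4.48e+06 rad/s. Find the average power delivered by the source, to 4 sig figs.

3.750 mW

X_L = ωL = 2957 Ω
X_C = 1/(ωC) = 100.5 Ω
Net reactance X = X_L − X_C = 2856 Ω
Z = 837.0 + j2856 Ω
|Z| = √(837.0² + 2856²) = 2976 Ω
∠Z = arctan(2856/837.0) = 73.67°
I = V/|Z| = 2.117 mA
P = VI cos φ = 6.3 × 0.002117 × cos(73.67°) = 3.750 mW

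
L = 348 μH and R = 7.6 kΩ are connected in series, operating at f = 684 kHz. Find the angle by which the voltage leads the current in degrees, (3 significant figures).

ω = 2πf = 4.298e+06 rad/s
X_L = ωL = 1500 Ω
Z = 7600 + j1500 Ω
|Z| = √(7600² + 1500²) = 7750 Ω
∠Z = arctan(1500/7600) = 11.1°

11.1°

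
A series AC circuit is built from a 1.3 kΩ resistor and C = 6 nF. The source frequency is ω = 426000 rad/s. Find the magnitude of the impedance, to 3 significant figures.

X_C = 1/(ωC) = 391 Ω
Z = 1300 − j391 Ω
|Z| = √(1300² + 391²) = 1360 Ω

1360 Ω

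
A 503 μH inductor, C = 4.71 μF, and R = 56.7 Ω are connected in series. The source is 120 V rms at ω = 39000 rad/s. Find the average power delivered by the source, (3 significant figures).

X_L = ωL = 19.6 Ω
X_C = 1/(ωC) = 5.44 Ω
Net reactance X = X_L − X_C = 14.2 Ω
Z = 56.7 + j14.2 Ω
|Z| = √(56.7² + 14.2²) = 58.4 Ω
∠Z = arctan(14.2/56.7) = 14.0°
I = V/|Z| = 2.05 A
P = VI cos φ = 120 × 2.05 × cos(14.0°) = 239 W

239 W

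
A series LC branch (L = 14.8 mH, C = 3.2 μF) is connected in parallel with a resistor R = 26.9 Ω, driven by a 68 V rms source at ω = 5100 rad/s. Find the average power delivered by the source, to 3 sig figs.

X_L = ωL = 75.5 Ω
X_C = 1/(ωC) = 61.3 Ω
Branch 1: Z₁ = R = 26.9 Ω
Branch 2 (series LC): Z₂ = j(X_L − X_C) = j14.2 Ω
Parallel: Z = Z₁Z₂/(Z₁+Z₂), |Z| = 12.6 Ω, ∠Z = 62.2°
I = V/|Z| = 5.41 A
P = VI cos φ = 68 × 5.41 × cos(62.2°) = 172 W

172 W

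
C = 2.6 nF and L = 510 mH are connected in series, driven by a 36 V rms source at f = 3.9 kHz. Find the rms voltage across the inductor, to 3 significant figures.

ω = 2πf = 24500 rad/s
X_L = ωL = 12500 Ω
X_C = 1/(ωC) = 15700 Ω
Net reactance X = X_L − X_C = -3200 Ω
Z = − j3200 Ω
|Z| = √(0² + 3200²) = 3200 Ω
I = V/|Z| = 11.3 mA
V_L = I·|Z_L| = 0.0113 × 12500 = 141 V

141 V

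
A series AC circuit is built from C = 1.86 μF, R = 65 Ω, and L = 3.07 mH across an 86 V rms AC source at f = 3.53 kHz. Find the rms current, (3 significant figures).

1.10 A

ω = 2πf = 22180 rad/s
X_L = ωL = 68.1 Ω
X_C = 1/(ωC) = 24.2 Ω
Net reactance X = X_L − X_C = 43.9 Ω
Z = 65.0 + j43.9 Ω
|Z| = √(65.0² + 43.9²) = 78.4 Ω
I = V/|Z| = 86/78.4 = 1.10 A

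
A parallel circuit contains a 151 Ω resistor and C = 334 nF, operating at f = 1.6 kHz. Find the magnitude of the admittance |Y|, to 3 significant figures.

ω = 2πf = 10050 rad/s
X_C = 1/(ωC) = 298 Ω
Parallel: admittances add. Y = 1/R + jωC
Y = (0.00662 + j0.00336) S
|Y| = 0.00743 S → |Z| = 1/|Y| = 135 Ω, ∠Z = −∠Y = -26.9°

7.43 mS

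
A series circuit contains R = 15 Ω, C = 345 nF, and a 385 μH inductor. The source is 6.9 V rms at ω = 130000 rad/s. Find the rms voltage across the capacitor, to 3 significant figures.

4.88 V

X_L = ωL = 50.0 Ω
X_C = 1/(ωC) = 22.3 Ω
Net reactance X = X_L − X_C = 27.8 Ω
Z = 15.0 + j27.8 Ω
|Z| = √(15.0² + 27.8²) = 31.5 Ω
I = V/|Z| = 219 mA
V_C = I·|Z_C| = 0.219 × 22.3 = 4.88 V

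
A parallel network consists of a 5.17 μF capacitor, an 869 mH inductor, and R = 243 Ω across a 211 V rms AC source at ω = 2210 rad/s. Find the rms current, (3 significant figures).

2.46 A

X_L = ωL = 1920 Ω
X_C = 1/(ωC) = 87.5 Ω
Parallel: admittances add. Y = 1/R + 1/(jωL) + jωC
Y = (0.00412 + j0.0109) S
|Y| = 0.0117 S → |Z| = 1/|Y| = 85.8 Ω, ∠Z = −∠Y = -69.3°
I = V/|Z| = 211/85.8 = 2.46 A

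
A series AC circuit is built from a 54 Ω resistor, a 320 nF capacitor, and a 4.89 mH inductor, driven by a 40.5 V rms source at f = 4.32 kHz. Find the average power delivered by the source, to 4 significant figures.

ω = 2πf = 27140 rad/s
X_L = ωL = 132.7 Ω
X_C = 1/(ωC) = 115.1 Ω
Net reactance X = X_L − X_C = 17.60 Ω
Z = 54.00 + j17.60 Ω
|Z| = √(54.00² + 17.60²) = 56.80 Ω
∠Z = arctan(17.60/54.00) = 18.05°
I = V/|Z| = 713.1 mA
P = VI cos φ = 40.5 × 0.7131 × cos(18.05°) = 27.46 W

27.46 W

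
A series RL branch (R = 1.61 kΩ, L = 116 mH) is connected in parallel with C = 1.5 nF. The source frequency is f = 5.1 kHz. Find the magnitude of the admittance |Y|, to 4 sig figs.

ω = 2πf = 32040 rad/s
X_L = ωL = 3717 Ω
X_C = 1/(ωC) = 20800 Ω
Branch 1 (R+jX_L): Z₁ = 1610 + j3717 Ω, |Z₁| = 4051 Ω
Branch 2 (−jX_C): Z₂ = −j20800 Ω
Parallel: Z = Z₁Z₂/(Z₁+Z₂), |Z| = 4910 Ω, ∠Z = 61.20°
|Y| = 1/|Z| = 203.7 μS

203.7 μS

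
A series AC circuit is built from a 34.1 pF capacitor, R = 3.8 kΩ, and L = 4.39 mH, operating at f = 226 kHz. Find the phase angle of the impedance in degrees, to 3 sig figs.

-75.2°

ω = 2πf = 1.42e+06 rad/s
X_L = ωL = 6230 Ω
X_C = 1/(ωC) = 20700 Ω
Net reactance X = X_L − X_C = -14400 Ω
Z = 3800 − j14400 Ω
|Z| = √(3800² + 14400²) = 14900 Ω
∠Z = arctan(-14400/3800) = -75.2°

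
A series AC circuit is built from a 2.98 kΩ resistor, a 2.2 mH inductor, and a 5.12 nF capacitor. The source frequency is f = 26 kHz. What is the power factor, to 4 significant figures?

0.9628

ω = 2πf = 163400 rad/s
X_L = ωL = 359.4 Ω
X_C = 1/(ωC) = 1196 Ω
Net reactance X = X_L − X_C = -836.2 Ω
Z = 2980 − j836.2 Ω
|Z| = √(2980² + 836.2²) = 3095 Ω
∠Z = arctan(-836.2/2980) = -15.67°
cos φ = cos(-15.67°) = 0.9628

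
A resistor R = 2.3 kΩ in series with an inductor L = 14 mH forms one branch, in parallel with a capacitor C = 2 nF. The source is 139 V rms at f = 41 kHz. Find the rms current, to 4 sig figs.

47.54 mA

ω = 2πf = 257600 rad/s
X_L = ωL = 3607 Ω
X_C = 1/(ωC) = 1941 Ω
Branch 1 (R+jX_L): Z₁ = 2300 + j3607 Ω, |Z₁| = 4278 Ω
Branch 2 (−jX_C): Z₂ = −j1941 Ω
Parallel: Z = Z₁Z₂/(Z₁+Z₂), |Z| = 2924 Ω, ∠Z = -68.44°
I = V/|Z| = 139/2924 = 47.54 mA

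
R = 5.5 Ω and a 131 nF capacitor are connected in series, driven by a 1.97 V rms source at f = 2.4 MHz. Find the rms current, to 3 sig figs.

ω = 2πf = 1.508e+07 rad/s
X_C = 1/(ωC) = 0.506 Ω
Z = 5.50 − j0.506 Ω
|Z| = √(5.50² + 0.506²) = 5.52 Ω
I = V/|Z| = 1.97/5.52 = 357 mA

357 mA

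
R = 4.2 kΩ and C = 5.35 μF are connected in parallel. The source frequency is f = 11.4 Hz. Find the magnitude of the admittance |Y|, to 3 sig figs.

451 μS

ω = 2πf = 71.63 rad/s
X_C = 1/(ωC) = 2610 Ω
Parallel: admittances add. Y = 1/R + jωC
Y = (0.000238 + j0.000383) S
|Y| = 0.000451 S → |Z| = 1/|Y| = 2220 Ω, ∠Z = −∠Y = -58.1°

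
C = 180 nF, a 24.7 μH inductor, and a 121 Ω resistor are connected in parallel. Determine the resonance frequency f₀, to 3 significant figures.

75.5 kHz

ω₀ = 1/√(LC) = 1/√(2.47e-05 × 1.8e-07) = 474300 rad/s
f₀ = ω₀/(2π) = 75.5 kHz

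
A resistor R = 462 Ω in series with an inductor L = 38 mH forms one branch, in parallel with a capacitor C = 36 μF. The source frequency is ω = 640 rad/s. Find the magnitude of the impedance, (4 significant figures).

X_L = ωL = 24.32 Ω
X_C = 1/(ωC) = 43.40 Ω
Branch 1 (R+jX_L): Z₁ = 462.0 + j24.32 Ω, |Z₁| = 462.6 Ω
Branch 2 (−jX_C): Z₂ = −j43.40 Ω
Parallel: Z = Z₁Z₂/(Z₁+Z₂), |Z| = 43.43 Ω, ∠Z = -84.62°

43.43 Ω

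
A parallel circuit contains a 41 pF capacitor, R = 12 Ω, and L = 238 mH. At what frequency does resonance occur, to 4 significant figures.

ω₀ = 1/√(LC) = 1/√(0.238 × 4.1e-11) = 320100 rad/s
f₀ = ω₀/(2π) = 50.95 kHz

50.95 kHz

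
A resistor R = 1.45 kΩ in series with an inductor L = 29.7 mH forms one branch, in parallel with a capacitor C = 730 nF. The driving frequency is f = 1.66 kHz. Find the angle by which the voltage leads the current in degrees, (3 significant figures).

-85.0°

ω = 2πf = 10430 rad/s
X_L = ωL = 310 Ω
X_C = 1/(ωC) = 131 Ω
Branch 1 (R+jX_L): Z₁ = 1450 + j310 Ω, |Z₁| = 1480 Ω
Branch 2 (−jX_C): Z₂ = −j131 Ω
Parallel: Z = Z₁Z₂/(Z₁+Z₂), |Z| = 133 Ω, ∠Z = -85.0°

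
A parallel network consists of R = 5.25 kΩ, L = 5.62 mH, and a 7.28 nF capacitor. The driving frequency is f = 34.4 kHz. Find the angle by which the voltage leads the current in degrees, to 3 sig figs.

ω = 2πf = 216100 rad/s
X_L = ωL = 1210 Ω
X_C = 1/(ωC) = 636 Ω
Parallel: admittances add. Y = 1/R + 1/(jωL) + jωC
Y = (0.000190 + j0.000750) S
|Y| = 0.000774 S → |Z| = 1/|Y| = 1290 Ω, ∠Z = −∠Y = -75.8°

-75.8°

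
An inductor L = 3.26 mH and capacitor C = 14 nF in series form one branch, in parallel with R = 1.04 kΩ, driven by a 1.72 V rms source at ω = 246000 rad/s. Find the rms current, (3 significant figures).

3.75 mA

X_L = ωL = 802 Ω
X_C = 1/(ωC) = 290 Ω
Branch 1: Z₁ = R = 1040 Ω
Branch 2 (series LC): Z₂ = j(X_L − X_C) = j512 Ω
Parallel: Z = Z₁Z₂/(Z₁+Z₂), |Z| = 459 Ω, ∠Z = 63.8°
I = V/|Z| = 1.72/459 = 3.75 mA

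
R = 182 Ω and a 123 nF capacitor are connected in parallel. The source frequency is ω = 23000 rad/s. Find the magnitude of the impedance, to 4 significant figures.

161.8 Ω

X_C = 1/(ωC) = 353.5 Ω
Parallel: admittances add. Y = 1/R + jωC
Y = (0.005495 + j0.002829) S
|Y| = 0.006180 S → |Z| = 1/|Y| = 161.8 Ω, ∠Z = −∠Y = -27.24°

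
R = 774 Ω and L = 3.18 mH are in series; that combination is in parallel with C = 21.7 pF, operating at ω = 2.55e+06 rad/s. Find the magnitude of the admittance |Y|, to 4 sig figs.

X_L = ωL = 8109 Ω
X_C = 1/(ωC) = 18070 Ω
Branch 1 (R+jX_L): Z₁ = 774.0 + j8109 Ω, |Z₁| = 8146 Ω
Branch 2 (−jX_C): Z₂ = −j18070 Ω
Parallel: Z = Z₁Z₂/(Z₁+Z₂), |Z| = 14730 Ω, ∠Z = 80.11°
|Y| = 1/|Z| = 67.88 μS

67.88 μS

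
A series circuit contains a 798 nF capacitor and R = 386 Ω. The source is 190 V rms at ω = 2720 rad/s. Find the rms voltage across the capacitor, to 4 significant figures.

X_C = 1/(ωC) = 460.7 Ω
Z = 386.0 − j460.7 Ω
|Z| = √(386.0² + 460.7²) = 601.0 Ω
I = V/|Z| = 316.1 mA
V_C = I·|Z_C| = 0.3161 × 460.7 = 145.6 V

145.6 V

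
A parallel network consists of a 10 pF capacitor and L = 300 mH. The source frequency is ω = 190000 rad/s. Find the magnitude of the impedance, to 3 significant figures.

X_L = ωL = 57000 Ω
X_C = 1/(ωC) = 526000 Ω
Parallel: admittances add. Y = 1/(jωL) + jωC
Y = (0 − j1.56e-05) S
|Y| = 1.56e-05 S → |Z| = 1/|Y| = 63900 Ω, ∠Z = −∠Y = 90.0°

63900 Ω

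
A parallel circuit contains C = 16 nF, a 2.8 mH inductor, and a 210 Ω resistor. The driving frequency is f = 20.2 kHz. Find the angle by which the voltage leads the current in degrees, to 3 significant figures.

ω = 2πf = 126900 rad/s
X_L = ωL = 355 Ω
X_C = 1/(ωC) = 492 Ω
Parallel: admittances add. Y = 1/R + 1/(jωL) + jωC
Y = (0.00476 − j0.000783) S
|Y| = 0.00483 S → |Z| = 1/|Y| = 207 Ω, ∠Z = −∠Y = 9.34°

9.34°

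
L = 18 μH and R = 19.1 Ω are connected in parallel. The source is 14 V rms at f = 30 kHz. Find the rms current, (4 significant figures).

4.191 A

ω = 2πf = 188500 rad/s
X_L = ωL = 3.393 Ω
Parallel: admittances add. Y = 1/R + 1/(jωL)
Y = (0.05236 − j0.2947) S
|Y| = 0.2993 S → |Z| = 1/|Y| = 3.341 Ω, ∠Z = −∠Y = 79.93°
I = V/|Z| = 14/3.341 = 4.191 A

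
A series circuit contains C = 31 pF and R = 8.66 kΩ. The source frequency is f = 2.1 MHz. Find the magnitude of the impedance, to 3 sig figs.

9000 Ω

ω = 2πf = 1.319e+07 rad/s
X_C = 1/(ωC) = 2440 Ω
Z = 8660 − j2440 Ω
|Z| = √(8660² + 2440²) = 9000 Ω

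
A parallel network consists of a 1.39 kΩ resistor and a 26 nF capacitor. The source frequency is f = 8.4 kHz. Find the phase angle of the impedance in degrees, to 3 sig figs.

-62.3°

ω = 2πf = 52780 rad/s
X_C = 1/(ωC) = 729 Ω
Parallel: admittances add. Y = 1/R + jωC
Y = (0.000719 + j0.00137) S
|Y| = 0.00155 S → |Z| = 1/|Y| = 645 Ω, ∠Z = −∠Y = -62.3°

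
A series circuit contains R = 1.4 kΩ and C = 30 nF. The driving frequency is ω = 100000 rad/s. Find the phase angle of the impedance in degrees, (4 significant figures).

X_C = 1/(ωC) = 333.3 Ω
Z = 1400 − j333.3 Ω
|Z| = √(1400² + 333.3²) = 1439 Ω
∠Z = arctan(-333.3/1400) = -13.39°

-13.39°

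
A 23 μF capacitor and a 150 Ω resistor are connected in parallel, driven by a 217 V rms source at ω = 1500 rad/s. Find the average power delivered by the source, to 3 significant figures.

314 W

X_C = 1/(ωC) = 29.0 Ω
Parallel: admittances add. Y = 1/R + jωC
Y = (0.00667 + j0.0345) S
|Y| = 0.0351 S → |Z| = 1/|Y| = 28.5 Ω, ∠Z = −∠Y = -79.1°
I = V/|Z| = 7.62 A
P = VI cos φ = 217 × 7.62 × cos(-79.1°) = 314 W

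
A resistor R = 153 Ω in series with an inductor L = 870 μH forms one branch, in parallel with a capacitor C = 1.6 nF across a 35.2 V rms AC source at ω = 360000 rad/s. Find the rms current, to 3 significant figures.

X_L = ωL = 313 Ω
X_C = 1/(ωC) = 1740 Ω
Branch 1 (R+jX_L): Z₁ = 153 + j313 Ω, |Z₁| = 349 Ω
Branch 2 (−jX_C): Z₂ = −j1740 Ω
Parallel: Z = Z₁Z₂/(Z₁+Z₂), |Z| = 423 Ω, ∠Z = 57.8°
I = V/|Z| = 35.2/423 = 83.2 mA

83.2 mA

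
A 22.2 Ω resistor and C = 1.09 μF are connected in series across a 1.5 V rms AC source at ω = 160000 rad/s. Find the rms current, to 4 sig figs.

65.42 mA

X_C = 1/(ωC) = 5.734 Ω
Z = 22.20 − j5.734 Ω
|Z| = √(22.20² + 5.734²) = 22.93 Ω
I = V/|Z| = 1.5/22.93 = 65.42 mA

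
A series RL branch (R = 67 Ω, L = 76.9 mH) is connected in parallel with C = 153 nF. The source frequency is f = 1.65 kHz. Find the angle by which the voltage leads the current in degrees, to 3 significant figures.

-72.9°

ω = 2πf = 10370 rad/s
X_L = ωL = 797 Ω
X_C = 1/(ωC) = 630 Ω
Branch 1 (R+jX_L): Z₁ = 67.0 + j797 Ω, |Z₁| = 800 Ω
Branch 2 (−jX_C): Z₂ = −j630 Ω
Parallel: Z = Z₁Z₂/(Z₁+Z₂), |Z| = 2810 Ω, ∠Z = -72.9°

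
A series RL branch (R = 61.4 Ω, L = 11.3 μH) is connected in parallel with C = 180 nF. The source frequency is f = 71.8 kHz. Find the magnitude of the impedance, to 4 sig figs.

12.27 Ω

ω = 2πf = 451100 rad/s
X_L = ωL = 5.098 Ω
X_C = 1/(ωC) = 12.31 Ω
Branch 1 (R+jX_L): Z₁ = 61.40 + j5.098 Ω, |Z₁| = 61.61 Ω
Branch 2 (−jX_C): Z₂ = −j12.31 Ω
Parallel: Z = Z₁Z₂/(Z₁+Z₂), |Z| = 12.27 Ω, ∠Z = -78.55°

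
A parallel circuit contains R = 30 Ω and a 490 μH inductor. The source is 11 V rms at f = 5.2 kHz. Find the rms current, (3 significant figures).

779 mA

ω = 2πf = 32670 rad/s
X_L = ωL = 16.0 Ω
Parallel: admittances add. Y = 1/R + 1/(jωL)
Y = (0.0333 − j0.0625) S
|Y| = 0.0708 S → |Z| = 1/|Y| = 14.1 Ω, ∠Z = −∠Y = 61.9°
I = V/|Z| = 11/14.1 = 779 mA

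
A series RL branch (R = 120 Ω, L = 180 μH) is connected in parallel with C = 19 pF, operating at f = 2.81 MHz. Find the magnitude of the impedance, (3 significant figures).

ω = 2πf = 1.766e+07 rad/s
X_L = ωL = 3180 Ω
X_C = 1/(ωC) = 2980 Ω
Branch 1 (R+jX_L): Z₁ = 120 + j3180 Ω, |Z₁| = 3180 Ω
Branch 2 (−jX_C): Z₂ = −j2980 Ω
Parallel: Z = Z₁Z₂/(Z₁+Z₂), |Z| = 41100 Ω, ∠Z = -60.8°

41100 Ω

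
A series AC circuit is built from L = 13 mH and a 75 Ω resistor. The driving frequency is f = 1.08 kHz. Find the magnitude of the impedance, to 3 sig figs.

ω = 2πf = 6786 rad/s
X_L = ωL = 88.2 Ω
Z = 75.0 + j88.2 Ω
|Z| = √(75.0² + 88.2²) = 116 Ω

116 Ω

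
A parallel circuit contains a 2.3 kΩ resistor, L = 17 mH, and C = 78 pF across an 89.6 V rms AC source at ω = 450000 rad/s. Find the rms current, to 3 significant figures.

X_L = ωL = 7650 Ω
X_C = 1/(ωC) = 28500 Ω
Parallel: admittances add. Y = 1/R + 1/(jωL) + jωC
Y = (0.000435 − j9.56e-05) S
|Y| = 0.000445 S → |Z| = 1/|Y| = 2250 Ω, ∠Z = −∠Y = 12.4°
I = V/|Z| = 89.6/2250 = 39.9 mA

39.9 mA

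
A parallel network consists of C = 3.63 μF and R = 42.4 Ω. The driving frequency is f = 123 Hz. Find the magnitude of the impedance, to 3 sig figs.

ω = 2πf = 772.8 rad/s
X_C = 1/(ωC) = 356 Ω
Parallel: admittances add. Y = 1/R + jωC
Y = (0.0236 + j0.00281) S
|Y| = 0.0238 S → |Z| = 1/|Y| = 42.1 Ω, ∠Z = −∠Y = -6.78°

42.1 Ω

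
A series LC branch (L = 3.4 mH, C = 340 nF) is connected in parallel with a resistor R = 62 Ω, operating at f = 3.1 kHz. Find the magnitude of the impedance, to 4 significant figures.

ω = 2πf = 19480 rad/s
X_L = ωL = 66.22 Ω
X_C = 1/(ωC) = 151.0 Ω
Branch 1: Z₁ = R = 62.00 Ω
Branch 2 (series LC): Z₂ = j(X_L − X_C) = −j84.78 Ω
Parallel: Z = Z₁Z₂/(Z₁+Z₂), |Z| = 50.04 Ω, ∠Z = -36.18°

50.04 Ω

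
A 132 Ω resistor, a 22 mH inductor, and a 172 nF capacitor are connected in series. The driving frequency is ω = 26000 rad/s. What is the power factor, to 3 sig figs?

X_L = ωL = 572 Ω
X_C = 1/(ωC) = 224 Ω
Net reactance X = X_L − X_C = 348 Ω
Z = 132 + j348 Ω
|Z| = √(132² + 348²) = 373 Ω
∠Z = arctan(348/132) = 69.2°
cos φ = cos(69.2°) = 0.354

0.354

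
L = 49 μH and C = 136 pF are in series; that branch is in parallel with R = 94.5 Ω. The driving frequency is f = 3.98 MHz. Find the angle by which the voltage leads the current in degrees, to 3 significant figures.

ω = 2πf = 2.501e+07 rad/s
X_L = ωL = 1230 Ω
X_C = 1/(ωC) = 294 Ω
Branch 1: Z₁ = R = 94.5 Ω
Branch 2 (series LC): Z₂ = j(X_L − X_C) = j931 Ω
Parallel: Z = Z₁Z₂/(Z₁+Z₂), |Z| = 94.0 Ω, ∠Z = 5.79°

5.79°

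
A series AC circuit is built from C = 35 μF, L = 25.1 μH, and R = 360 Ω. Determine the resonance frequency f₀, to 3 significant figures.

5.37 kHz

ω₀ = 1/√(LC) = 1/√(2.51e-05 × 3.5e-05) = 33740 rad/s
f₀ = ω₀/(2π) = 5.37 kHz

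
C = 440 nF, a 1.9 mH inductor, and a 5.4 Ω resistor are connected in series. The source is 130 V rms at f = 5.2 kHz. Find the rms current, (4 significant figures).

14.09 A

ω = 2πf = 32670 rad/s
X_L = ωL = 62.08 Ω
X_C = 1/(ωC) = 69.56 Ω
Net reactance X = X_L − X_C = -7.483 Ω
Z = 5.400 − j7.483 Ω
|Z| = √(5.400² + 7.483²) = 9.228 Ω
I = V/|Z| = 130/9.228 = 14.09 A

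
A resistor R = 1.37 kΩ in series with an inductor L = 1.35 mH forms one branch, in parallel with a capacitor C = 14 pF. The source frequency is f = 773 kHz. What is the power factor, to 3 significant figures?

0.364

ω = 2πf = 4.857e+06 rad/s
X_L = ωL = 6560 Ω
X_C = 1/(ωC) = 14700 Ω
Branch 1 (R+jX_L): Z₁ = 1370 + j6560 Ω, |Z₁| = 6700 Ω
Branch 2 (−jX_C): Z₂ = −j14700 Ω
Parallel: Z = Z₁Z₂/(Z₁+Z₂), |Z| = 11900 Ω, ∠Z = 68.7°
cos φ = cos(68.7°) = 0.364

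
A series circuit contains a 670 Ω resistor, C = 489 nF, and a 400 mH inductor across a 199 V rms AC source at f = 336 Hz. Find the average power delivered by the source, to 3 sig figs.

57.1 W

ω = 2πf = 2111 rad/s
X_L = ωL = 844 Ω
X_C = 1/(ωC) = 969 Ω
Net reactance X = X_L − X_C = -124 Ω
Z = 670 − j124 Ω
|Z| = √(670² + 124²) = 681 Ω
∠Z = arctan(-124/670) = -10.5°
I = V/|Z| = 292 mA
P = VI cos φ = 199 × 0.292 × cos(-10.5°) = 57.1 W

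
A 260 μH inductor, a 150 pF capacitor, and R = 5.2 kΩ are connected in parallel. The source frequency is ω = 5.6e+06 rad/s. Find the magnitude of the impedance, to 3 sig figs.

4070 Ω

X_L = ωL = 1460 Ω
X_C = 1/(ωC) = 1190 Ω
Parallel: admittances add. Y = 1/R + 1/(jωL) + jωC
Y = (0.000192 + j0.000153) S
|Y| = 0.000246 S → |Z| = 1/|Y| = 4070 Ω, ∠Z = −∠Y = -38.5°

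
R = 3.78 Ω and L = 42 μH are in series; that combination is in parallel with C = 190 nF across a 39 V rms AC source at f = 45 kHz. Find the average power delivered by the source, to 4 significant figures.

ω = 2πf = 282700 rad/s
X_L = ωL = 11.88 Ω
X_C = 1/(ωC) = 18.61 Ω
Branch 1 (R+jX_L): Z₁ = 3.780 + j11.88 Ω, |Z₁| = 12.46 Ω
Branch 2 (−jX_C): Z₂ = −j18.61 Ω
Parallel: Z = Z₁Z₂/(Z₁+Z₂), |Z| = 30.02 Ω, ∠Z = 43.06°
I = V/|Z| = 1.299 A
P = VI cos φ = 39 × 1.299 × cos(43.06°) = 37.02 W

37.02 W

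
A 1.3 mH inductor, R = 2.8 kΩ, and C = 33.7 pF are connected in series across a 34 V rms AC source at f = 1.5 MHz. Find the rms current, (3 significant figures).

3.57 mA

ω = 2πf = 9.425e+06 rad/s
X_L = ωL = 12300 Ω
X_C = 1/(ωC) = 3150 Ω
Net reactance X = X_L − X_C = 9100 Ω
Z = 2800 + j9100 Ω
|Z| = √(2800² + 9100²) = 9520 Ω
I = V/|Z| = 34/9520 = 3.57 mA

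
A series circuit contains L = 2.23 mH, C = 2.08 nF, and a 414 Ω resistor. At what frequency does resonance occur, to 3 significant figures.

73.9 kHz

ω₀ = 1/√(LC) = 1/√(0.00223 × 2.08e-09) = 464300 rad/s
f₀ = ω₀/(2π) = 73.9 kHz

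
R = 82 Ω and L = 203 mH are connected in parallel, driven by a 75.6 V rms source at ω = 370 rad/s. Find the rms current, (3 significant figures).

X_L = ωL = 75.1 Ω
Parallel: admittances add. Y = 1/R + 1/(jωL)
Y = (0.0122 − j0.0133) S
|Y| = 0.0181 S → |Z| = 1/|Y| = 55.4 Ω, ∠Z = −∠Y = 47.5°
I = V/|Z| = 75.6/55.4 = 1.36 A

1.36 A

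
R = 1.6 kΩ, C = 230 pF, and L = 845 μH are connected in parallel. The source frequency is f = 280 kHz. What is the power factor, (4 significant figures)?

ω = 2πf = 1.759e+06 rad/s
X_L = ωL = 1487 Ω
X_C = 1/(ωC) = 2471 Ω
Parallel: admittances add. Y = 1/R + 1/(jωL) + jωC
Y = (0.0006250 − j0.0002680) S
|Y| = 0.0006801 S → |Z| = 1/|Y| = 1470 Ω, ∠Z = −∠Y = 23.21°
cos φ = cos(23.21°) = 0.9190

0.9190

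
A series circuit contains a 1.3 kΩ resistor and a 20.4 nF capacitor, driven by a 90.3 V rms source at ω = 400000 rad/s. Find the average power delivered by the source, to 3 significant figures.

6.22 W

X_C = 1/(ωC) = 123 Ω
Z = 1300 − j123 Ω
|Z| = √(1300² + 123²) = 1310 Ω
∠Z = arctan(-123/1300) = -5.39°
I = V/|Z| = 69.2 mA
P = VI cos φ = 90.3 × 0.0692 × cos(-5.39°) = 6.22 W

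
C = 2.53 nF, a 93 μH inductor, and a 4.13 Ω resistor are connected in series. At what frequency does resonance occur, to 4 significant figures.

328.1 kHz

ω₀ = 1/√(LC) = 1/√(9.3e-05 × 2.53e-09) = 2.062e+06 rad/s
f₀ = ω₀/(2π) = 328.1 kHz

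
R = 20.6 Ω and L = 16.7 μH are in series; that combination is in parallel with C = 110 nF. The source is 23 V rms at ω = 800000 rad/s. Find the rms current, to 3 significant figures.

X_L = ωL = 13.4 Ω
X_C = 1/(ωC) = 11.4 Ω
Branch 1 (R+jX_L): Z₁ = 20.6 + j13.4 Ω, |Z₁| = 24.6 Ω
Branch 2 (−jX_C): Z₂ = −j11.4 Ω
Parallel: Z = Z₁Z₂/(Z₁+Z₂), |Z| = 13.5 Ω, ∠Z = -62.6°
I = V/|Z| = 23/13.5 = 1.71 A

1.71 A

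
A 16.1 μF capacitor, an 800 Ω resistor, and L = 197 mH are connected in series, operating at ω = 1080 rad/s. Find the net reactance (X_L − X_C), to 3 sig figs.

X_L = ωL = 213 Ω
X_C = 1/(ωC) = 57.5 Ω
X = 213 − 57.5 = 155 Ω

155 Ω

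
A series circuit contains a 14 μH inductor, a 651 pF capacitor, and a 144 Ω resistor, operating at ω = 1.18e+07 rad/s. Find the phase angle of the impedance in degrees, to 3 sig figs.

13.7°

X_L = ωL = 165 Ω
X_C = 1/(ωC) = 130 Ω
Net reactance X = X_L − X_C = 35.0 Ω
Z = 144 + j35.0 Ω
|Z| = √(144² + 35.0²) = 148 Ω
∠Z = arctan(35.0/144) = 13.7°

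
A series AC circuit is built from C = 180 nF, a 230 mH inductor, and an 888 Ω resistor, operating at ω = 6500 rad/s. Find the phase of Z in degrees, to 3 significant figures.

X_L = ωL = 1500 Ω
X_C = 1/(ωC) = 855 Ω
Net reactance X = X_L − X_C = 640 Ω
Z = 888 + j640 Ω
|Z| = √(888² + 640²) = 1090 Ω
∠Z = arctan(640/888) = 35.8°

35.8°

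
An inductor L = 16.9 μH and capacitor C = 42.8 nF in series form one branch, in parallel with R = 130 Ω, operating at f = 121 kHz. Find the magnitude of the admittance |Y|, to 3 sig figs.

ω = 2πf = 760300 rad/s
X_L = ωL = 12.8 Ω
X_C = 1/(ωC) = 30.7 Ω
Branch 1: Z₁ = R = 130 Ω
Branch 2 (series LC): Z₂ = j(X_L − X_C) = −j17.9 Ω
Parallel: Z = Z₁Z₂/(Z₁+Z₂), |Z| = 17.7 Ω, ∠Z = -82.2°
|Y| = 1/|Z| = 56.4 mS

56.4 mS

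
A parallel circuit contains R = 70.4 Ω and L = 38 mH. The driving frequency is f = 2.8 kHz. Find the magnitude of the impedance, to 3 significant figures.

70.0 Ω

ω = 2πf = 17590 rad/s
X_L = ωL = 669 Ω
Parallel: admittances add. Y = 1/R + 1/(jωL)
Y = (0.0142 − j0.00150) S
|Y| = 0.0143 S → |Z| = 1/|Y| = 70.0 Ω, ∠Z = −∠Y = 6.01°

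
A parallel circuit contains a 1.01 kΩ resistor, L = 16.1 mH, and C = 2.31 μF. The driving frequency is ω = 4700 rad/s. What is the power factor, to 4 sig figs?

X_L = ωL = 75.67 Ω
X_C = 1/(ωC) = 92.11 Ω
Parallel: admittances add. Y = 1/R + 1/(jωL) + jωC
Y = (0.0009901 − j0.002358) S
|Y| = 0.002558 S → |Z| = 1/|Y| = 391.0 Ω, ∠Z = −∠Y = 67.23°
cos φ = cos(67.23°) = 0.3871

0.3871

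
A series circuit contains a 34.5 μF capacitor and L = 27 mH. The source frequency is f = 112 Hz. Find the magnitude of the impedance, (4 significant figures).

ω = 2πf = 703.7 rad/s
X_L = ωL = 19.00 Ω
X_C = 1/(ωC) = 41.19 Ω
Net reactance X = X_L − X_C = -22.19 Ω
Z = − j22.19 Ω
|Z| = √(0² + 22.19²) = 22.19 Ω

22.19 Ω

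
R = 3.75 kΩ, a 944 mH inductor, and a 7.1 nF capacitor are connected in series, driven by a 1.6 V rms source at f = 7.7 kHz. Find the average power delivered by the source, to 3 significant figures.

5.21 μW

ω = 2πf = 48380 rad/s
X_L = ωL = 45700 Ω
X_C = 1/(ωC) = 2910 Ω
Net reactance X = X_L − X_C = 42800 Ω
Z = 3750 + j42800 Ω
|Z| = √(3750² + 42800²) = 42900 Ω
∠Z = arctan(42800/3750) = 85.0°
I = V/|Z| = 37.3 μA
P = VI cos φ = 1.6 × 3.73e-05 × cos(85.0°) = 5.21 μW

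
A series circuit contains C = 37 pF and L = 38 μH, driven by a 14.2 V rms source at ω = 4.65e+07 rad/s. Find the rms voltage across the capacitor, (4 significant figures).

X_L = ωL = 1767 Ω
X_C = 1/(ωC) = 581.2 Ω
Net reactance X = X_L − X_C = 1186 Ω
Z = j1186 Ω
|Z| = √(0² + 1186²) = 1186 Ω
I = V/|Z| = 11.98 mA
V_C = I·|Z_C| = 0.01198 × 581.2 = 6.960 V

6.960 V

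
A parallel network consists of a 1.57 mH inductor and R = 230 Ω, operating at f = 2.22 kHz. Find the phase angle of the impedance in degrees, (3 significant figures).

84.6°

ω = 2πf = 13950 rad/s
X_L = ωL = 21.9 Ω
Parallel: admittances add. Y = 1/R + 1/(jωL)
Y = (0.00435 − j0.0457) S
|Y| = 0.0459 S → |Z| = 1/|Y| = 21.8 Ω, ∠Z = −∠Y = 84.6°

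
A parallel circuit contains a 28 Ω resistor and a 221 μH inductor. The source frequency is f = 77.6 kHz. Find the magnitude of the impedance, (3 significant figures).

ω = 2πf = 487600 rad/s
X_L = ωL = 108 Ω
Parallel: admittances add. Y = 1/R + 1/(jωL)
Y = (0.0357 − j0.00928) S
|Y| = 0.0369 S → |Z| = 1/|Y| = 27.1 Ω, ∠Z = −∠Y = 14.6°

27.1 Ω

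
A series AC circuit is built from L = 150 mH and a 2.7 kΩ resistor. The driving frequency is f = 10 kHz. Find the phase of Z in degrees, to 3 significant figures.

74.0°

ω = 2πf = 62830 rad/s
X_L = ωL = 9420 Ω
Z = 2700 + j9420 Ω
|Z| = √(2700² + 9420²) = 9800 Ω
∠Z = arctan(9420/2700) = 74.0°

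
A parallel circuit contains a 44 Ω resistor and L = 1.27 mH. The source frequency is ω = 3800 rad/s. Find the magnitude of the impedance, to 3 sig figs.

4.80 Ω

X_L = ωL = 4.83 Ω
Parallel: admittances add. Y = 1/R + 1/(jωL)
Y = (0.0227 − j0.207) S
|Y| = 0.208 S → |Z| = 1/|Y| = 4.80 Ω, ∠Z = −∠Y = 83.7°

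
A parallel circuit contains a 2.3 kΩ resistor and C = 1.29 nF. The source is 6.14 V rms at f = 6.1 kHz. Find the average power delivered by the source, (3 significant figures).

ω = 2πf = 38330 rad/s
X_C = 1/(ωC) = 20200 Ω
Parallel: admittances add. Y = 1/R + jωC
Y = (0.000435 + j4.94e-05) S
|Y| = 0.000438 S → |Z| = 1/|Y| = 2290 Ω, ∠Z = −∠Y = -6.49°
I = V/|Z| = 2.69 mA
P = VI cos φ = 6.14 × 0.00269 × cos(-6.49°) = 16.4 mW

16.4 mW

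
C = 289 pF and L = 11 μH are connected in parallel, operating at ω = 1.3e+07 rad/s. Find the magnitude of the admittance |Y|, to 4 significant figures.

X_L = ωL = 143.0 Ω
X_C = 1/(ωC) = 266.2 Ω
Parallel: admittances add. Y = 1/(jωL) + jωC
Y = (0 − j0.003236) S
|Y| = 0.003236 S → |Z| = 1/|Y| = 309.0 Ω, ∠Z = −∠Y = 90.00°

3.236 mS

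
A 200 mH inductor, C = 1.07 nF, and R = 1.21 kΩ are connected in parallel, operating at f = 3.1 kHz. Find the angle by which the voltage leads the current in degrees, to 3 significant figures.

15.9°

ω = 2πf = 19480 rad/s
X_L = ωL = 3900 Ω
X_C = 1/(ωC) = 48000 Ω
Parallel: admittances add. Y = 1/R + 1/(jωL) + jωC
Y = (0.000826 − j0.000236) S
|Y| = 0.000859 S → |Z| = 1/|Y| = 1160 Ω, ∠Z = −∠Y = 15.9°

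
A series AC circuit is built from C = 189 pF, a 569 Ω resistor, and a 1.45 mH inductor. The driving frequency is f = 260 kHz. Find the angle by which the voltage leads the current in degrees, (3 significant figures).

ω = 2πf = 1.634e+06 rad/s
X_L = ωL = 2370 Ω
X_C = 1/(ωC) = 3240 Ω
Net reactance X = X_L − X_C = -870 Ω
Z = 569 − j870 Ω
|Z| = √(569² + 870²) = 1040 Ω
∠Z = arctan(-870/569) = -56.8°

-56.8°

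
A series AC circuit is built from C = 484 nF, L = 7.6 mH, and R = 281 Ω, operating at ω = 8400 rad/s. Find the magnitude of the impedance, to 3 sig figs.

X_L = ωL = 63.8 Ω
X_C = 1/(ωC) = 246 Ω
Net reactance X = X_L − X_C = -182 Ω
Z = 281 − j182 Ω
|Z| = √(281² + 182²) = 335 Ω

335 Ω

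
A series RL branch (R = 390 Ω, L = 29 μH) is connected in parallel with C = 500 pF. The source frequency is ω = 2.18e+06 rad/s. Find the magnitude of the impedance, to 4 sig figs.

X_L = ωL = 63.22 Ω
X_C = 1/(ωC) = 917.4 Ω
Branch 1 (R+jX_L): Z₁ = 390.0 + j63.22 Ω, |Z₁| = 395.1 Ω
Branch 2 (−jX_C): Z₂ = −j917.4 Ω
Parallel: Z = Z₁Z₂/(Z₁+Z₂), |Z| = 386.0 Ω, ∠Z = -15.33°

386.0 Ω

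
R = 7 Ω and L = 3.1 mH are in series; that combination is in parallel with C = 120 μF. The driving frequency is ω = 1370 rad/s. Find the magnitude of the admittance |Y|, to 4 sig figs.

145.3 mS

X_L = ωL = 4.247 Ω
X_C = 1/(ωC) = 6.083 Ω
Branch 1 (R+jX_L): Z₁ = 7.000 + j4.247 Ω, |Z₁| = 8.188 Ω
Branch 2 (−jX_C): Z₂ = −j6.083 Ω
Parallel: Z = Z₁Z₂/(Z₁+Z₂), |Z| = 6.882 Ω, ∠Z = -44.06°
|Y| = 1/|Z| = 145.3 mS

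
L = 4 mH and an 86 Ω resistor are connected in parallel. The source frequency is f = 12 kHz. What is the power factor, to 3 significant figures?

ω = 2πf = 75400 rad/s
X_L = ωL = 302 Ω
Parallel: admittances add. Y = 1/R + 1/(jωL)
Y = (0.0116 − j0.00332) S
|Y| = 0.0121 S → |Z| = 1/|Y| = 82.7 Ω, ∠Z = −∠Y = 15.9°
cos φ = cos(15.9°) = 0.962

0.962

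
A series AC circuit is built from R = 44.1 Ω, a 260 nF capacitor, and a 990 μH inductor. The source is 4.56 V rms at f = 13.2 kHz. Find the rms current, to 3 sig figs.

80.3 mA

ω = 2πf = 82940 rad/s
X_L = ωL = 82.1 Ω
X_C = 1/(ωC) = 46.4 Ω
Net reactance X = X_L − X_C = 35.7 Ω
Z = 44.1 + j35.7 Ω
|Z| = √(44.1² + 35.7²) = 56.8 Ω
I = V/|Z| = 4.56/56.8 = 80.3 mA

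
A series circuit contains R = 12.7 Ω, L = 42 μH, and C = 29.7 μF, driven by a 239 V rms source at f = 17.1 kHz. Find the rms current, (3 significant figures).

ω = 2πf = 107400 rad/s
X_L = ωL = 4.51 Ω
X_C = 1/(ωC) = 0.313 Ω
Net reactance X = X_L − X_C = 4.20 Ω
Z = 12.7 + j4.20 Ω
|Z| = √(12.7² + 4.20²) = 13.4 Ω
I = V/|Z| = 239/13.4 = 17.9 A

17.9 A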